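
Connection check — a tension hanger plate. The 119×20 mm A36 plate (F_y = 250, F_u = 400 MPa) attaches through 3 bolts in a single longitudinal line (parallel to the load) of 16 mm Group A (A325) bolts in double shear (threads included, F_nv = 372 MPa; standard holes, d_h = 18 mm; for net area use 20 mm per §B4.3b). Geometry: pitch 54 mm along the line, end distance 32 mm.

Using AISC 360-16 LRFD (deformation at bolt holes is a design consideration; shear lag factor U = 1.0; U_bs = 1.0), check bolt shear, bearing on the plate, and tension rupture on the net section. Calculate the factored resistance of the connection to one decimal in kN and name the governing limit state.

Bolt shear: A_b = π(16)²/4 = 201.06 mm². φR_n = 0.75 × 372 × 201.06 × 3 × 2 = 336.6 kN.
Bearing (20 mm plate, F_u = 400 MPa): end bolts L_c = 32 − 18/2 = 23, R_n = min(1.2×23×20×400, 2.4×16×20×400) = 220.8 kN/bolt; interior L_c = 54 − 18 = 36, R_n = 307.2 kN/bolt. φR_n = 0.75 × (1×220.8 + 2×307.2) = 626.4 kN.
Tension rupture (net): A_n = (119 − 1×20)×20 = 1980 mm² (U = 1.0, A_e = A_n). φR_n = 0.75 × 400 × 1980 = 594.0 kN.
Governing: min(336.6, 626.4, 594.0) = 336.6 kN → bolt shear.

336.6 kN (bolt shear governs)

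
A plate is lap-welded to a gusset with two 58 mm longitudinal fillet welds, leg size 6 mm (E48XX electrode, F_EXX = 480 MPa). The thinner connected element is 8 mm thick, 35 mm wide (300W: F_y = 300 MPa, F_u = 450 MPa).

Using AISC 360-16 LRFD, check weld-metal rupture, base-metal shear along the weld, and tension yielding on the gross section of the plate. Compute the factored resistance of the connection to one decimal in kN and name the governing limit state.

75.6 kN (gross-section yield governs)

Weld metal: throat = 0.707×6 = 4.242 mm, L = 2×58 = 116 mm. φR_n = 0.75 × 0.6 × 480 × 4.242 × 116 = 106.3 kN.
Base metal shear (8 mm plate): yield φR_n = 1.0×0.6×300×8×116 = 167.0 kN; rupture φR_n = 0.75×0.6×450×8×116 = 187.9 kN; take 167.0 kN (yield).
Tension yield (gross): A_g = 35×8 = 280 mm². φR_n = 0.90 × 300 × 280 = 75.6 kN.
Governing: min(106.3, 167.0, 75.6) = 75.6 kN → gross-section yield.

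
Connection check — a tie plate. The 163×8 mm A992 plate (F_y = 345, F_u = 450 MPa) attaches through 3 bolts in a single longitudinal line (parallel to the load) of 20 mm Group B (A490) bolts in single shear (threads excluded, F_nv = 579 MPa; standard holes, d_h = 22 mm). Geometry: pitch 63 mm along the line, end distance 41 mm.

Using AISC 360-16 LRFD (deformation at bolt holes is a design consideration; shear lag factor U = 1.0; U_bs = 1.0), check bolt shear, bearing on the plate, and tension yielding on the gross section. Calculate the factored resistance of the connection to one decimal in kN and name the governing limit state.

356.4 kN (bearing governs)

Bolt shear: A_b = π(20)²/4 = 314.16 mm². φR_n = 0.75 × 579 × 314.16 × 3 × 1 = 409.3 kN.
Bearing (8 mm plate, F_u = 450 MPa): end bolts L_c = 41 − 22/2 = 30, R_n = min(1.2×30×8×450, 2.4×20×8×450) = 129.6 kN/bolt; interior L_c = 63 − 22 = 41, R_n = 172.8 kN/bolt. φR_n = 0.75 × (1×129.6 + 2×172.8) = 356.4 kN.
Tension yield (gross): A_g = 163×8 = 1304 mm². φR_n = 0.90 × 345 × 1304 = 404.9 kN.
Governing: min(409.3, 356.4, 404.9) = 356.4 kN → bearing.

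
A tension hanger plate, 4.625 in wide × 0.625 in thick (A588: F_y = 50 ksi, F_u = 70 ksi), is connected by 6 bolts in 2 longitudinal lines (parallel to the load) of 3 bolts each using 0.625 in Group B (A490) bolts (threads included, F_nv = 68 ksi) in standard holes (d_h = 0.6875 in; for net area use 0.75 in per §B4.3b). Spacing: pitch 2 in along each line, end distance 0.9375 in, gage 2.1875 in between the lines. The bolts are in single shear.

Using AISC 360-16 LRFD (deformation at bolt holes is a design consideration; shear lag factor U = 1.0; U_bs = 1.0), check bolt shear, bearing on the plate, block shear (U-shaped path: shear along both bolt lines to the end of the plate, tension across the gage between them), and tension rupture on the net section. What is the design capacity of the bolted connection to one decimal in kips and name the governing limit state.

Bolt shear: A_b = π(0.625)²/4 = 0.3068 in². φR_n = 0.75 × 68 × 0.3068 × 6 × 1 = 93.9 kips.
Bearing (0.625 in plate, F_u = 70 ksi): end bolts L_c = 0.9375 − 0.6875/2 = 0.59375, R_n = min(1.2×0.59375×0.625×70, 2.4×0.625×0.625×70) = 31.172 kips/bolt; interior L_c = 2 − 0.6875 = 1.3125, R_n = 65.625 kips/bolt. φR_n = 0.75 × (2×31.172 + 4×65.625) = 243.6 kips.
Block shear: shear path 2×[0.9375+2×2] = 2×4.9375 in, A_gv = 6.1719, A_nv = 2×(4.9375 − 2.5×0.75)×0.625 = 3.8281 in²; tension across gage: (2.1875 − 1×0.75)×0.625 = 0.89844 in². R_n = min(0.6×70×3.8281, 0.6×50×6.1719) + 1.0×70×0.89844 = min(160.78, 185.16) + 62.891 = 223.67 kips. φR_n = 0.75 × 223.67 = 167.8 kips.
Tension rupture (net): A_n = (4.625 − 2×0.75)×0.625 = 1.9531 in² (U = 1.0, A_e = A_n). φR_n = 0.75 × 70 × 1.9531 = 102.5 kips.
Governing: min(93.9, 243.6, 167.8, 102.5) = 93.9 kips → bolt shear.

93.9 kips (bolt shear governs)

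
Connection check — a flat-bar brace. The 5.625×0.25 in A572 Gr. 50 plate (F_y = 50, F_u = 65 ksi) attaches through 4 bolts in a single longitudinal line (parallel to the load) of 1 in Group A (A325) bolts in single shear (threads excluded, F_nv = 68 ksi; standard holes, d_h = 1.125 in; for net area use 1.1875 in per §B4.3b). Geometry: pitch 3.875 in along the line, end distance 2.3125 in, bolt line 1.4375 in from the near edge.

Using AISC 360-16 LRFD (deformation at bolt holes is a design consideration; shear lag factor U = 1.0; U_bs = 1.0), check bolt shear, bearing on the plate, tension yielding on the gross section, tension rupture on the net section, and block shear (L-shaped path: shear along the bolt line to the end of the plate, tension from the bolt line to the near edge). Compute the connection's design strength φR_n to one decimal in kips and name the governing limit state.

54.1 kips (net-section rupture governs)

Bolt shear: A_b = π(1)²/4 = 0.7854 in². φR_n = 0.75 × 68 × 0.7854 × 4 × 1 = 160.2 kips.
Bearing (0.25 in plate, F_u = 65 ksi): end bolts L_c = 2.3125 − 1.125/2 = 1.75, R_n = min(1.2×1.75×0.25×65, 2.4×1×0.25×65) = 34.125 kips/bolt; interior L_c = 3.875 − 1.125 = 2.75, R_n = 39 kips/bolt. φR_n = 0.75 × (1×34.125 + 3×39) = 113.3 kips.
Tension yield (gross): A_g = 5.625×0.25 = 1.4063 in². φR_n = 0.90 × 50 × 1.4063 = 63.3 kips.
Tension rupture (net): A_n = (5.625 − 1×1.1875)×0.25 = 1.1094 in² (U = 1.0, A_e = A_n). φR_n = 0.75 × 65 × 1.1094 = 54.1 kips.
Block shear: shear path 1×[2.3125+3×3.875] = 1×13.9375 in, A_gv = 3.4844, A_nv = 1×(13.9375 − 3.5×1.1875)×0.25 = 2.4453 in²; tension to near edge: (1.4375 − 0.5×1.1875)×0.25 = 0.21094 in². R_n = min(0.6×65×2.4453, 0.6×50×3.4844) + 1.0×65×0.21094 = min(95.367, 104.53) + 13.711 = 109.08 kips. φR_n = 0.75 × 109.08 = 81.8 kips.
Governing: min(160.2, 113.3, 63.3, 54.1, 81.8) = 54.1 kips → net-section rupture.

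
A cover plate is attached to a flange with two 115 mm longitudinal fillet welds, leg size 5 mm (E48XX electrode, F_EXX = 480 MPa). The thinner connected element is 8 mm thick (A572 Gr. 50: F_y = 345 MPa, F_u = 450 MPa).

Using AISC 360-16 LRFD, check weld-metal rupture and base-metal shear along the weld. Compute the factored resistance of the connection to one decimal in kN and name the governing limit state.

Weld metal: throat = 0.707×5 = 3.535 mm, L = 2×115 = 230 mm. φR_n = 0.75 × 0.6 × 480 × 3.535 × 230 = 175.6 kN.
Base metal shear (8 mm plate): yield φR_n = 1.0×0.6×345×8×230 = 380.9 kN; rupture φR_n = 0.75×0.6×450×8×230 = 372.6 kN; take 372.6 kN (rupture).
Governing: min(175.6, 372.6) = 175.6 kN → weld metal.

175.6 kN (weld metal governs)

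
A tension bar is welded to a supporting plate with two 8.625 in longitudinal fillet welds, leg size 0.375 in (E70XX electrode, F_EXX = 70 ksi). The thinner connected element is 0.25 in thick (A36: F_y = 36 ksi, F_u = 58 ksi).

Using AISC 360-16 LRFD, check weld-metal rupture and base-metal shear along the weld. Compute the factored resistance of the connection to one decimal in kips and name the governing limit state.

93.2 kips (base-metal shear governs)

Weld metal: throat = 0.707×0.375 = 0.26513 in, L = 2×8.625 = 17.25 in. φR_n = 0.75 × 0.6 × 70 × 0.26513 × 17.25 = 144.1 kips.
Base metal shear (0.25 in plate): yield φR_n = 1.0×0.6×36×0.25×17.25 = 93.2 kips; rupture φR_n = 0.75×0.6×58×0.25×17.25 = 112.6 kips; take 93.2 kips (yield).
Governing: min(144.1, 93.2) = 93.2 kips → base-metal shear.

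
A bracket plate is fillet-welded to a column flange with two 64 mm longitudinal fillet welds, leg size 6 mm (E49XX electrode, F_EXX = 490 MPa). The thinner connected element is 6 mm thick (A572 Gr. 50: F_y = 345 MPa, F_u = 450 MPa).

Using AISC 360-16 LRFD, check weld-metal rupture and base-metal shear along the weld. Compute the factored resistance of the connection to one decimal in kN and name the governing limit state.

119.7 kN (weld metal governs)

Weld metal: throat = 0.707×6 = 4.242 mm, L = 2×64 = 128 mm. φR_n = 0.75 × 0.6 × 490 × 4.242 × 128 = 119.7 kN.
Base metal shear (6 mm plate): yield φR_n = 1.0×0.6×345×6×128 = 159.0 kN; rupture φR_n = 0.75×0.6×450×6×128 = 155.5 kN; take 155.5 kN (rupture).
Governing: min(119.7, 155.5) = 119.7 kN → weld metal.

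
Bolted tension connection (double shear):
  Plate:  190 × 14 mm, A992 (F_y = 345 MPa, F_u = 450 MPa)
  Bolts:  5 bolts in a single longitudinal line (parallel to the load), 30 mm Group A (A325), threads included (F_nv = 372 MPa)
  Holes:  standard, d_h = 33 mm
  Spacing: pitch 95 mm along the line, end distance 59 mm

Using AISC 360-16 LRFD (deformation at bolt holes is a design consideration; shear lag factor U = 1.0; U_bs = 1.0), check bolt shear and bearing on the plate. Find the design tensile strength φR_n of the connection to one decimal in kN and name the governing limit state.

1601.8 kN (bearing governs)

Bolt shear: A_b = π(30)²/4 = 706.86 mm². φR_n = 0.75 × 372 × 706.86 × 5 × 2 = 1972.1 kN.
Bearing (14 mm plate, F_u = 450 MPa): end bolts L_c = 59 − 33/2 = 42.5, R_n = min(1.2×42.5×14×450, 2.4×30×14×450) = 321.3 kN/bolt; interior L_c = 95 − 33 = 62, R_n = 453.6 kN/bolt. φR_n = 0.75 × (1×321.3 + 4×453.6) = 1601.8 kN.
Governing: min(1972.1, 1601.8) = 1601.8 kN → bearing.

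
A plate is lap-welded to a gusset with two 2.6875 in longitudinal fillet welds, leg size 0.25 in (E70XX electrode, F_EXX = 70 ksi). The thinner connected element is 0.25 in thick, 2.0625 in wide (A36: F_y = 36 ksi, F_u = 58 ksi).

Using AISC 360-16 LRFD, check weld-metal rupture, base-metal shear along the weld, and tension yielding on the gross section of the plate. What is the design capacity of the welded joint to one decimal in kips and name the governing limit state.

16.7 kips (gross-section yield governs)

Weld metal: throat = 0.707×0.25 = 0.17675 in, L = 2×2.6875 = 5.375 in. φR_n = 0.75 × 0.6 × 70 × 0.17675 × 5.375 = 29.9 kips.
Base metal shear (0.25 in plate): yield φR_n = 1.0×0.6×36×0.25×5.375 = 29.0 kips; rupture φR_n = 0.75×0.6×58×0.25×5.375 = 35.1 kips; take 29.0 kips (yield).
Tension yield (gross): A_g = 2.0625×0.25 = 0.51563 in². φR_n = 0.90 × 36 × 0.51563 = 16.7 kips.
Governing: min(29.9, 29.0, 16.7) = 16.7 kips → gross-section yield.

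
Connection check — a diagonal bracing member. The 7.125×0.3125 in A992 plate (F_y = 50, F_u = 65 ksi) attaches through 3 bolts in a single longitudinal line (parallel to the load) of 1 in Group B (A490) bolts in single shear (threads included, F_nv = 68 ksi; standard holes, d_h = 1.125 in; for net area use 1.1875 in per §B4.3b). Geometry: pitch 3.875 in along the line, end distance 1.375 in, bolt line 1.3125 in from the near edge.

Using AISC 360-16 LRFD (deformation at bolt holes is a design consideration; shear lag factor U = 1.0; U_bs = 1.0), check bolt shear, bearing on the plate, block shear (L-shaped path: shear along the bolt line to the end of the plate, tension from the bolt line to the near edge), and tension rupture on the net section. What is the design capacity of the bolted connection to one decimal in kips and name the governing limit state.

67.2 kips (block shear governs)

Bolt shear: A_b = π(1)²/4 = 0.7854 in². φR_n = 0.75 × 68 × 0.7854 × 3 × 1 = 120.2 kips.
Bearing (0.3125 in plate, F_u = 65 ksi): end bolts L_c = 1.375 − 1.125/2 = 0.8125, R_n = min(1.2×0.8125×0.3125×65, 2.4×1×0.3125×65) = 19.805 kips/bolt; interior L_c = 3.875 − 1.125 = 2.75, R_n = 48.75 kips/bolt. φR_n = 0.75 × (1×19.805 + 2×48.75) = 88.0 kips.
Block shear: shear path 1×[1.375+2×3.875] = 1×9.125 in, A_gv = 2.8516, A_nv = 1×(9.125 − 2.5×1.1875)×0.3125 = 1.9238 in²; tension to near edge: (1.3125 − 0.5×1.1875)×0.3125 = 0.22461 in². R_n = min(0.6×65×1.9238, 0.6×50×2.8516) + 1.0×65×0.22461 = min(75.028, 85.548) + 14.6 = 89.628 kips. φR_n = 0.75 × 89.628 = 67.2 kips.
Tension rupture (net): A_n = (7.125 − 1×1.1875)×0.3125 = 1.8555 in² (U = 1.0, A_e = A_n). φR_n = 0.75 × 65 × 1.8555 = 90.5 kips.
Governing: min(120.2, 88.0, 67.2, 90.5) = 67.2 kips → block shear.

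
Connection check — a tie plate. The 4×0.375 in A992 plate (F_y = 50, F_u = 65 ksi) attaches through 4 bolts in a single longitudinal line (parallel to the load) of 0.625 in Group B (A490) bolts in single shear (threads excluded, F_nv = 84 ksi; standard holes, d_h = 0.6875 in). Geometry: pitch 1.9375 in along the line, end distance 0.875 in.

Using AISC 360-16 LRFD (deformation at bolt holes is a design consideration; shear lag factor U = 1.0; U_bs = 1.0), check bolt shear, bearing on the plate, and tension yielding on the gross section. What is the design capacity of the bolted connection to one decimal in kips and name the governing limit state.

67.5 kips (gross-section yield governs)

Bolt shear: A_b = π(0.625)²/4 = 0.3068 in². φR_n = 0.75 × 84 × 0.3068 × 4 × 1 = 77.3 kips.
Bearing (0.375 in plate, F_u = 65 ksi): end bolts L_c = 0.875 − 0.6875/2 = 0.53125, R_n = min(1.2×0.53125×0.375×65, 2.4×0.625×0.375×65) = 15.539 kips/bolt; interior L_c = 1.9375 − 0.6875 = 1.25, R_n = 36.563 kips/bolt. φR_n = 0.75 × (1×15.539 + 3×36.563) = 93.9 kips.
Tension yield (gross): A_g = 4×0.375 = 1.5 in². φR_n = 0.90 × 50 × 1.5 = 67.5 kips.
Governing: min(77.3, 93.9, 67.5) = 67.5 kips → gross-section yield.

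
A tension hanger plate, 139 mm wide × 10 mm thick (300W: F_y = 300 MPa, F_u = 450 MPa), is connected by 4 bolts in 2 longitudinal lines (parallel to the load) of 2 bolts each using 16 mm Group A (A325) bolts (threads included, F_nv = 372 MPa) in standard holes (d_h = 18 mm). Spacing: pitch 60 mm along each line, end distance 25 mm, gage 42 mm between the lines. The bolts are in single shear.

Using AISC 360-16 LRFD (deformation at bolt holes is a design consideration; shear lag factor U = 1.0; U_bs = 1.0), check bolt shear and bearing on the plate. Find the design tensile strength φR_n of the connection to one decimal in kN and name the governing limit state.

Bolt shear: A_b = π(16)²/4 = 201.06 mm². φR_n = 0.75 × 372 × 201.06 × 4 × 1 = 224.4 kN.
Bearing (10 mm plate, F_u = 450 MPa): end bolts L_c = 25 − 18/2 = 16, R_n = min(1.2×16×10×450, 2.4×16×10×450) = 86.4 kN/bolt; interior L_c = 60 − 18 = 42, R_n = 172.8 kN/bolt. φR_n = 0.75 × (2×86.4 + 2×172.8) = 388.8 kN.
Governing: min(224.4, 388.8) = 224.4 kN → bolt shear.

224.4 kN (bolt shear governs)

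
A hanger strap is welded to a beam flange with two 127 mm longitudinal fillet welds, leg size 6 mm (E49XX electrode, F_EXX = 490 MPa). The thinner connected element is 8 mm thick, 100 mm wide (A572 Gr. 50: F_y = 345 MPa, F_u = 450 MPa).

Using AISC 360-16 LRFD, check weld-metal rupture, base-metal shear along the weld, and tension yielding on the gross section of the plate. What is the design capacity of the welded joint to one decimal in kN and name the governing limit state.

Weld metal: throat = 0.707×6 = 4.242 mm, L = 2×127 = 254 mm. φR_n = 0.75 × 0.6 × 490 × 4.242 × 254 = 237.6 kN.
Base metal shear (8 mm plate): yield φR_n = 1.0×0.6×345×8×254 = 420.6 kN; rupture φR_n = 0.75×0.6×450×8×254 = 411.5 kN; take 411.5 kN (rupture).
Tension yield (gross): A_g = 100×8 = 800 mm². φR_n = 0.90 × 345 × 800 = 248.4 kN.
Governing: min(237.6, 411.5, 248.4) = 237.6 kN → weld metal.

237.6 kN (weld metal governs)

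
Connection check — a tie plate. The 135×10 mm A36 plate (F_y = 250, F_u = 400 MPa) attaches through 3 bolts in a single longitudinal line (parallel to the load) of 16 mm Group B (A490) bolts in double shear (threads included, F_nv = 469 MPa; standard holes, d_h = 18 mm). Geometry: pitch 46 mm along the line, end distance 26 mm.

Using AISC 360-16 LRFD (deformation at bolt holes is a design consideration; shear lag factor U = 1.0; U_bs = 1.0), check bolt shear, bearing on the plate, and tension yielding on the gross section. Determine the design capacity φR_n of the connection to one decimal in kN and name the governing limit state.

Bolt shear: A_b = π(16)²/4 = 201.06 mm². φR_n = 0.75 × 469 × 201.06 × 3 × 2 = 424.3 kN.
Bearing (10 mm plate, F_u = 400 MPa): end bolts L_c = 26 − 18/2 = 17, R_n = min(1.2×17×10×400, 2.4×16×10×400) = 81.6 kN/bolt; interior L_c = 46 − 18 = 28, R_n = 134.4 kN/bolt. φR_n = 0.75 × (1×81.6 + 2×134.4) = 262.8 kN.
Tension yield (gross): A_g = 135×10 = 1350 mm². φR_n = 0.90 × 250 × 1350 = 303.8 kN.
Governing: min(424.3, 262.8, 303.8) = 262.8 kN → bearing.

262.8 kN (bearing governs)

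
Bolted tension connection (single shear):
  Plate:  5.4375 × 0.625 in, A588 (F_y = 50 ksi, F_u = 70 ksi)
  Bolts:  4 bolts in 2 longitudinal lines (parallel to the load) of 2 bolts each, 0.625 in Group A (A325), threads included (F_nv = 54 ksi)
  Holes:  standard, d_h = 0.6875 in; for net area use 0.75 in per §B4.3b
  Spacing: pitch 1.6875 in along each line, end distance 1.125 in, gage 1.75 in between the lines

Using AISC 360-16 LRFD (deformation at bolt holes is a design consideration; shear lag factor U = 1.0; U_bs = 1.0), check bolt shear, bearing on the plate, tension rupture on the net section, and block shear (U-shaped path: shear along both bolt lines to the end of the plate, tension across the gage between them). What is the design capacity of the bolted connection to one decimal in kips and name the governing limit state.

49.7 kips (bolt shear governs)

Bolt shear: A_b = π(0.625)²/4 = 0.3068 in². φR_n = 0.75 × 54 × 0.3068 × 4 × 1 = 49.7 kips.
Bearing (0.625 in plate, F_u = 70 ksi): end bolts L_c = 1.125 − 0.6875/2 = 0.78125, R_n = min(1.2×0.78125×0.625×70, 2.4×0.625×0.625×70) = 41.016 kips/bolt; interior L_c = 1.6875 − 0.6875 = 1, R_n = 52.5 kips/bolt. φR_n = 0.75 × (2×41.016 + 2×52.5) = 140.3 kips.
Tension rupture (net): A_n = (5.4375 − 2×0.75)×0.625 = 2.4609 in² (U = 1.0, A_e = A_n). φR_n = 0.75 × 70 × 2.4609 = 129.2 kips.
Block shear: shear path 2×[1.125+1×1.6875] = 2×2.8125 in, A_gv = 3.5156, A_nv = 2×(2.8125 − 1.5×0.75)×0.625 = 2.1094 in²; tension across gage: (1.75 − 1×0.75)×0.625 = 0.625 in². R_n = min(0.6×70×2.1094, 0.6×50×3.5156) + 1.0×70×0.625 = min(88.595, 105.47) + 43.75 = 132.35 kips. φR_n = 0.75 × 132.35 = 99.3 kips.
Governing: min(49.7, 140.3, 129.2, 99.3) = 49.7 kips → bolt shear.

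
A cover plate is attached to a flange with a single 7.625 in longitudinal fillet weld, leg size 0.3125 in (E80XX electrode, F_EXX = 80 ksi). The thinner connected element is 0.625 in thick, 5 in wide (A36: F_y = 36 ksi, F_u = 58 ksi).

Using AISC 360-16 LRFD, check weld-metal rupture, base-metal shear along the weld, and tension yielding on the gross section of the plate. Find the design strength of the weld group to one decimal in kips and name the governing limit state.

Weld metal: throat = 0.707×0.3125 = 0.22094 in, L = 7.625 in. φR_n = 0.75 × 0.6 × 80 × 0.22094 × 7.625 = 60.6 kips.
Base metal shear (0.625 in plate): yield φR_n = 1.0×0.6×36×0.625×7.625 = 102.9 kips; rupture φR_n = 0.75×0.6×58×0.625×7.625 = 124.4 kips; take 102.9 kips (yield).
Tension yield (gross): A_g = 5×0.625 = 3.125 in². φR_n = 0.90 × 36 × 3.125 = 101.3 kips.
Governing: min(60.6, 102.9, 101.3) = 60.6 kips → weld metal.

60.6 kips (weld metal governs)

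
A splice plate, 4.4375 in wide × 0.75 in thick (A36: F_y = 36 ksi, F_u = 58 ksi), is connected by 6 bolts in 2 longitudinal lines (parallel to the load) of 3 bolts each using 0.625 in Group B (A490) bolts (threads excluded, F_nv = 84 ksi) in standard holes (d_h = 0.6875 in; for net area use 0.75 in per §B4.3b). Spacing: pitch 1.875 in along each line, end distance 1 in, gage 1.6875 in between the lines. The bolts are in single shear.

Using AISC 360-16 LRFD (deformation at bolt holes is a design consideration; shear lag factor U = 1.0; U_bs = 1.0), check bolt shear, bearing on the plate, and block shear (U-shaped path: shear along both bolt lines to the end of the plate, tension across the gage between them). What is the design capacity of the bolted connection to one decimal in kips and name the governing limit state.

Bolt shear: A_b = π(0.625)²/4 = 0.3068 in². φR_n = 0.75 × 84 × 0.3068 × 6 × 1 = 116.0 kips.
Bearing (0.75 in plate, F_u = 58 ksi): end bolts L_c = 1 − 0.6875/2 = 0.65625, R_n = min(1.2×0.65625×0.75×58, 2.4×0.625×0.75×58) = 34.256 kips/bolt; interior L_c = 1.875 − 0.6875 = 1.1875, R_n = 61.988 kips/bolt. φR_n = 0.75 × (2×34.256 + 4×61.988) = 237.3 kips.
Block shear: shear path 2×[1+2×1.875] = 2×4.75 in, A_gv = 7.125, A_nv = 2×(4.75 − 2.5×0.75)×0.75 = 4.3125 in²; tension across gage: (1.6875 − 1×0.75)×0.75 = 0.70313 in². R_n = min(0.6×58×4.3125, 0.6×36×7.125) + 1.0×58×0.70313 = min(150.08, 153.9) + 40.782 = 190.86 kips. φR_n = 0.75 × 190.86 = 143.1 kips.
Governing: min(116.0, 237.3, 143.1) = 116.0 kips → bolt shear.

116.0 kips (bolt shear governs)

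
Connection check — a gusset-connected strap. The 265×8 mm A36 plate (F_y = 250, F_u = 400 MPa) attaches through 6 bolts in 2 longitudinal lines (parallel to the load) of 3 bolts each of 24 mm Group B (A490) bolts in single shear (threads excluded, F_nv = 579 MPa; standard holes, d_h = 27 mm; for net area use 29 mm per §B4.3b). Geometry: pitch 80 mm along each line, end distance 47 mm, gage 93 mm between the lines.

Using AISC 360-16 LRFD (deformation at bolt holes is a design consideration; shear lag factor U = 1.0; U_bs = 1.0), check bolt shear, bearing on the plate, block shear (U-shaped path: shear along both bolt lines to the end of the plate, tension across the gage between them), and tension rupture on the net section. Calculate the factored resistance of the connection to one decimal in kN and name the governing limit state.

Bolt shear: A_b = π(24)²/4 = 452.39 mm². φR_n = 0.75 × 579 × 452.39 × 6 × 1 = 1178.7 kN.
Bearing (8 mm plate, F_u = 400 MPa): end bolts L_c = 47 − 27/2 = 33.5, R_n = min(1.2×33.5×8×400, 2.4×24×8×400) = 128.64 kN/bolt; interior L_c = 80 − 27 = 53, R_n = 184.32 kN/bolt. φR_n = 0.75 × (2×128.64 + 4×184.32) = 745.9 kN.
Block shear: shear path 2×[47+2×80] = 2×207 mm, A_gv = 3312, A_nv = 2×(207 − 2.5×29)×8 = 2152 mm²; tension across gage: (93 − 1×29)×8 = 512 mm². R_n = min(0.6×400×2152, 0.6×250×3312) + 1.0×400×512 = min(516.48, 496.8) + 204.8 = 701.6 kN. φR_n = 0.75 × 701.6 = 526.2 kN.
Tension rupture (net): A_n = (265 − 2×29)×8 = 1656 mm² (U = 1.0, A_e = A_n). φR_n = 0.75 × 400 × 1656 = 496.8 kN.
Governing: min(1178.7, 745.9, 526.2, 496.8) = 496.8 kN → net-section rupture.

496.8 kN (net-section rupture governs)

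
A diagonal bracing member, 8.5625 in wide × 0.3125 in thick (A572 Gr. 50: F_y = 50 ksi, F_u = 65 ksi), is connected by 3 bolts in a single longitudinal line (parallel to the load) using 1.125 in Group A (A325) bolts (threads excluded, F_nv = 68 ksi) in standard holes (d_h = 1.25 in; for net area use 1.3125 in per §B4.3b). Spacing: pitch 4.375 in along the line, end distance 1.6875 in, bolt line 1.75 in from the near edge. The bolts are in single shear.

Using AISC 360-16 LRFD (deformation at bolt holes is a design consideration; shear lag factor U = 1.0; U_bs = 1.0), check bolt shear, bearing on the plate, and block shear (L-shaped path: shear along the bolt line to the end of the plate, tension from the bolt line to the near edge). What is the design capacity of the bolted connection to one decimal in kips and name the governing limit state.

82.1 kips (block shear governs)

Bolt shear: A_b = π(1.125)²/4 = 0.99402 in². φR_n = 0.75 × 68 × 0.99402 × 3 × 1 = 152.1 kips.
Bearing (0.3125 in plate, F_u = 65 ksi): end bolts L_c = 1.6875 − 1.25/2 = 1.0625, R_n = min(1.2×1.0625×0.3125×65, 2.4×1.125×0.3125×65) = 25.898 kips/bolt; interior L_c = 4.375 − 1.25 = 3.125, R_n = 54.844 kips/bolt. φR_n = 0.75 × (1×25.898 + 2×54.844) = 101.7 kips.
Block shear: shear path 1×[1.6875+2×4.375] = 1×10.4375 in, A_gv = 3.2617, A_nv = 1×(10.4375 − 2.5×1.3125)×0.3125 = 2.2363 in²; tension to near edge: (1.75 − 0.5×1.3125)×0.3125 = 0.3418 in². R_n = min(0.6×65×2.2363, 0.6×50×3.2617) + 1.0×65×0.3418 = min(87.216, 97.851) + 22.217 = 109.43 kips. φR_n = 0.75 × 109.43 = 82.1 kips.
Governing: min(152.1, 101.7, 82.1) = 82.1 kips → block shear.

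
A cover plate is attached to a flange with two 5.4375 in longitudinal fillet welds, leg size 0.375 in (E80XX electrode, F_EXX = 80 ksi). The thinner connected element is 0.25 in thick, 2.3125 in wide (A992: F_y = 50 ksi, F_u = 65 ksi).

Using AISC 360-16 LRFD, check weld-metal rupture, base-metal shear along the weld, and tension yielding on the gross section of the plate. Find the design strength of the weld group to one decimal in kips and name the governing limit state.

26.0 kips (gross-section yield governs)

Weld metal: throat = 0.707×0.375 = 0.26513 in, L = 2×5.4375 = 10.875 in. φR_n = 0.75 × 0.6 × 80 × 0.26513 × 10.875 = 103.8 kips.
Base metal shear (0.25 in plate): yield φR_n = 1.0×0.6×50×0.25×10.875 = 81.6 kips; rupture φR_n = 0.75×0.6×65×0.25×10.875 = 79.5 kips; take 79.5 kips (rupture).
Tension yield (gross): A_g = 2.3125×0.25 = 0.57813 in². φR_n = 0.90 × 50 × 0.57813 = 26.0 kips.
Governing: min(103.8, 79.5, 26.0) = 26.0 kips → gross-section yield.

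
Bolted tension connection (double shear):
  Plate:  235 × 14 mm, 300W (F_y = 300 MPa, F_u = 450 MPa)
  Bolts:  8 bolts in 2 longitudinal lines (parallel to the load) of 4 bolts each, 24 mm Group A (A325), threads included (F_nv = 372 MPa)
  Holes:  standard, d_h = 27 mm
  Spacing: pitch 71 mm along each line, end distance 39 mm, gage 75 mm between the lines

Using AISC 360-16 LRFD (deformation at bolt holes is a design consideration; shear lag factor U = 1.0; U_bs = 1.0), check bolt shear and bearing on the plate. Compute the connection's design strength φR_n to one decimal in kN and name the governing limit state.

1786.1 kN (bearing governs)

Bolt shear: A_b = π(24)²/4 = 452.39 mm². φR_n = 0.75 × 372 × 452.39 × 8 × 2 = 2019.5 kN.
Bearing (14 mm plate, F_u = 450 MPa): end bolts L_c = 39 − 27/2 = 25.5, R_n = min(1.2×25.5×14×450, 2.4×24×14×450) = 192.78 kN/bolt; interior L_c = 71 − 27 = 44, R_n = 332.64 kN/bolt. φR_n = 0.75 × (2×192.78 + 6×332.64) = 1786.1 kN.
Governing: min(2019.5, 1786.1) = 1786.1 kN → bearing.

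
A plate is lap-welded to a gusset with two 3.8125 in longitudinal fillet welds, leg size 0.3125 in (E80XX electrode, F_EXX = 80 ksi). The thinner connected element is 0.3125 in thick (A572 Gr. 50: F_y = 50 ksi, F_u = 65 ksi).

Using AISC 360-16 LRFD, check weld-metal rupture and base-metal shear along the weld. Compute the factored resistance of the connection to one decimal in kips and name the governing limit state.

Weld metal: throat = 0.707×0.3125 = 0.22094 in, L = 2×3.8125 = 7.625 in. φR_n = 0.75 × 0.6 × 80 × 0.22094 × 7.625 = 60.6 kips.
Base metal shear (0.3125 in plate): yield φR_n = 1.0×0.6×50×0.3125×7.625 = 71.5 kips; rupture φR_n = 0.75×0.6×65×0.3125×7.625 = 69.7 kips; take 69.7 kips (rupture).
Governing: min(60.6, 69.7) = 60.6 kips → weld metal.

60.6 kips (weld metal governs)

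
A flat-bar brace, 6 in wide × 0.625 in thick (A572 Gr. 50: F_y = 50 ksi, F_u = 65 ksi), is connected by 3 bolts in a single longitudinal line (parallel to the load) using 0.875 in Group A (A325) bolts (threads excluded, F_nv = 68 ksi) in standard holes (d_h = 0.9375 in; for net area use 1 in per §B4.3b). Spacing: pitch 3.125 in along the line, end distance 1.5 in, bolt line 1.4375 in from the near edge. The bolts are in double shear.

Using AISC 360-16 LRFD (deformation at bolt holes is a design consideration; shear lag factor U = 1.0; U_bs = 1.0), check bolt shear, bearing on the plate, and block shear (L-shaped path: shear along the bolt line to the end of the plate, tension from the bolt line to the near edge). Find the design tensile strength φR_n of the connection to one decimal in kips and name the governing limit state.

124.5 kips (block shear governs)

Bolt shear: A_b = π(0.875)²/4 = 0.60132 in². φR_n = 0.75 × 68 × 0.60132 × 3 × 2 = 184.0 kips.
Bearing (0.625 in plate, F_u = 65 ksi): end bolts L_c = 1.5 − 0.9375/2 = 1.03125, R_n = min(1.2×1.03125×0.625×65, 2.4×0.875×0.625×65) = 50.273 kips/bolt; interior L_c = 3.125 − 0.9375 = 2.1875, R_n = 85.313 kips/bolt. φR_n = 0.75 × (1×50.273 + 2×85.313) = 165.7 kips.
Block shear: shear path 1×[1.5+2×3.125] = 1×7.75 in, A_gv = 4.8438, A_nv = 1×(7.75 − 2.5×1)×0.625 = 3.2813 in²; tension to near edge: (1.4375 − 0.5×1)×0.625 = 0.58594 in². R_n = min(0.6×65×3.2813, 0.6×50×4.8438) + 1.0×65×0.58594 = min(127.97, 145.31) + 38.086 = 166.06 kips. φR_n = 0.75 × 166.06 = 124.5 kips.
Governing: min(184.0, 165.7, 124.5) = 124.5 kips → block shear.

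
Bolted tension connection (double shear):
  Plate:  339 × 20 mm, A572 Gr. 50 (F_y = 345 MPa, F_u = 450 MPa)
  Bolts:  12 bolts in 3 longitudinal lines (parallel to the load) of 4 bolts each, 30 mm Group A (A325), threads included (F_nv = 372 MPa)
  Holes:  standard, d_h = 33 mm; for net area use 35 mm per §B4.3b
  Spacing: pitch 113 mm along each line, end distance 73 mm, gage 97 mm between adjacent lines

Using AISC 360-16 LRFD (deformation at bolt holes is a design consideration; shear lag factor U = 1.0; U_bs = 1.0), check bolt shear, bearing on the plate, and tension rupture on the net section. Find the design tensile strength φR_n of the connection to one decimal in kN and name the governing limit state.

Bolt shear: A_b = π(30)²/4 = 706.86 mm². φR_n = 0.75 × 372 × 706.86 × 12 × 2 = 4733.1 kN.
Bearing (20 mm plate, F_u = 450 MPa): end bolts L_c = 73 − 33/2 = 56.5, R_n = min(1.2×56.5×20×450, 2.4×30×20×450) = 610.2 kN/bolt; interior L_c = 113 − 33 = 80, R_n = 648 kN/bolt. φR_n = 0.75 × (3×610.2 + 9×648) = 5747.0 kN.
Tension rupture (net): A_n = (339 − 3×35)×20 = 4680 mm² (U = 1.0, A_e = A_n). φR_n = 0.75 × 450 × 4680 = 1579.5 kN.
Governing: min(4733.1, 5747.0, 1579.5) = 1579.5 kN → net-section rupture.

1579.5 kN (net-section rupture governs)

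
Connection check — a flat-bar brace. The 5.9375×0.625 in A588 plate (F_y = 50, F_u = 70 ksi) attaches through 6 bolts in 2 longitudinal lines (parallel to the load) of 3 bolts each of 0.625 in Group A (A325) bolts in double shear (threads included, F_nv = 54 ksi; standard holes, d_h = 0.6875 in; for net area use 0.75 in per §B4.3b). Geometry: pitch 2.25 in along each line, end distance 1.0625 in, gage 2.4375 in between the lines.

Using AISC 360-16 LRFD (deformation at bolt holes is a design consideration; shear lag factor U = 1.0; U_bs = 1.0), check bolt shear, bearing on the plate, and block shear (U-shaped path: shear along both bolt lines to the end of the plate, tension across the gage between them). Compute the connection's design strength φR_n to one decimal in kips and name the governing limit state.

149.1 kips (bolt shear governs)

Bolt shear: A_b = π(0.625)²/4 = 0.3068 in². φR_n = 0.75 × 54 × 0.3068 × 6 × 2 = 149.1 kips.
Bearing (0.625 in plate, F_u = 70 ksi): end bolts L_c = 1.0625 − 0.6875/2 = 0.71875, R_n = min(1.2×0.71875×0.625×70, 2.4×0.625×0.625×70) = 37.734 kips/bolt; interior L_c = 2.25 − 0.6875 = 1.5625, R_n = 65.625 kips/bolt. φR_n = 0.75 × (2×37.734 + 4×65.625) = 253.5 kips.
Block shear: shear path 2×[1.0625+2×2.25] = 2×5.5625 in, A_gv = 6.9531, A_nv = 2×(5.5625 − 2.5×0.75)×0.625 = 4.6094 in²; tension across gage: (2.4375 − 1×0.75)×0.625 = 1.0547 in². R_n = min(0.6×70×4.6094, 0.6×50×6.9531) + 1.0×70×1.0547 = min(193.59, 208.59) + 73.829 = 267.42 kips. φR_n = 0.75 × 267.42 = 200.6 kips.
Governing: min(149.1, 253.5, 200.6) = 149.1 kips → bolt shear.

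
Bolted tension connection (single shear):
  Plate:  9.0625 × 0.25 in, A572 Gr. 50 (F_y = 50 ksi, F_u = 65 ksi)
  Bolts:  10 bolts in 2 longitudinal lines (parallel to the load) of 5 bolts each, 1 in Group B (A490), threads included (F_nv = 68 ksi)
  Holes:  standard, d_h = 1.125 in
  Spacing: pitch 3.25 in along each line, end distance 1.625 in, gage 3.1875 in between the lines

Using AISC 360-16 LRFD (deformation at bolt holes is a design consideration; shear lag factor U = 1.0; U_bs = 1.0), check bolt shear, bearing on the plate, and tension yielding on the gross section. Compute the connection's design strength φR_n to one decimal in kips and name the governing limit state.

Bolt shear: A_b = π(1)²/4 = 0.7854 in². φR_n = 0.75 × 68 × 0.7854 × 10 × 1 = 400.6 kips.
Bearing (0.25 in plate, F_u = 65 ksi): end bolts L_c = 1.625 − 1.125/2 = 1.0625, R_n = min(1.2×1.0625×0.25×65, 2.4×1×0.25×65) = 20.719 kips/bolt; interior L_c = 3.25 − 1.125 = 2.125, R_n = 39 kips/bolt. φR_n = 0.75 × (2×20.719 + 8×39) = 265.1 kips.
Tension yield (gross): A_g = 9.0625×0.25 = 2.2656 in². φR_n = 0.90 × 50 × 2.2656 = 102.0 kips.
Governing: min(400.6, 265.1, 102.0) = 102.0 kips → gross-section yield.

102.0 kips (gross-section yield governs)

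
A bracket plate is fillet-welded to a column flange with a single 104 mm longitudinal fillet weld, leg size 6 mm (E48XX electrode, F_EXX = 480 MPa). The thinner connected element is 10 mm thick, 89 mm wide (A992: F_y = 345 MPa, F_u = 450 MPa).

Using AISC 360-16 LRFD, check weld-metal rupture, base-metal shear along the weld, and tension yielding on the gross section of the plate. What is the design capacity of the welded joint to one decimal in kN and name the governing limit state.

Weld metal: throat = 0.707×6 = 4.242 mm, L = 104 mm. φR_n = 0.75 × 0.6 × 480 × 4.242 × 104 = 95.3 kN.
Base metal shear (10 mm plate): yield φR_n = 1.0×0.6×345×10×104 = 215.3 kN; rupture φR_n = 0.75×0.6×450×10×104 = 210.6 kN; take 210.6 kN (rupture).
Tension yield (gross): A_g = 89×10 = 890 mm². φR_n = 0.90 × 345 × 890 = 276.3 kN.
Governing: min(95.3, 210.6, 276.3) = 95.3 kN → weld metal.

95.3 kN (weld metal governs)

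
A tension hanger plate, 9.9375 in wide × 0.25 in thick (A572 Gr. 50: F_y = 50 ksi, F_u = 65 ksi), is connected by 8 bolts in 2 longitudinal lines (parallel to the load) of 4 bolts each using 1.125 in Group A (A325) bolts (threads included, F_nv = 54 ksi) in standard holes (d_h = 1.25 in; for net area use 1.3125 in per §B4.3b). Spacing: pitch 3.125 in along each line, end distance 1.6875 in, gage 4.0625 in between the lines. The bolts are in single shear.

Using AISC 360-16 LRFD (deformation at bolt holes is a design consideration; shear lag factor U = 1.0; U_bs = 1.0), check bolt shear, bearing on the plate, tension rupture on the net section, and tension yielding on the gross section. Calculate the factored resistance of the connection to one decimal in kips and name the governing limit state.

Bolt shear: A_b = π(1.125)²/4 = 0.99402 in². φR_n = 0.75 × 54 × 0.99402 × 8 × 1 = 322.1 kips.
Bearing (0.25 in plate, F_u = 65 ksi): end bolts L_c = 1.6875 − 1.25/2 = 1.0625, R_n = min(1.2×1.0625×0.25×65, 2.4×1.125×0.25×65) = 20.719 kips/bolt; interior L_c = 3.125 − 1.25 = 1.875, R_n = 36.563 kips/bolt. φR_n = 0.75 × (2×20.719 + 6×36.563) = 195.6 kips.
Tension rupture (net): A_n = (9.9375 − 2×1.3125)×0.25 = 1.8281 in² (U = 1.0, A_e = A_n). φR_n = 0.75 × 65 × 1.8281 = 89.1 kips.
Tension yield (gross): A_g = 9.9375×0.25 = 2.4844 in². φR_n = 0.90 × 50 × 2.4844 = 111.8 kips.
Governing: min(322.1, 195.6, 89.1, 111.8) = 89.1 kips → net-section rupture.

89.1 kips (net-section rupture governs)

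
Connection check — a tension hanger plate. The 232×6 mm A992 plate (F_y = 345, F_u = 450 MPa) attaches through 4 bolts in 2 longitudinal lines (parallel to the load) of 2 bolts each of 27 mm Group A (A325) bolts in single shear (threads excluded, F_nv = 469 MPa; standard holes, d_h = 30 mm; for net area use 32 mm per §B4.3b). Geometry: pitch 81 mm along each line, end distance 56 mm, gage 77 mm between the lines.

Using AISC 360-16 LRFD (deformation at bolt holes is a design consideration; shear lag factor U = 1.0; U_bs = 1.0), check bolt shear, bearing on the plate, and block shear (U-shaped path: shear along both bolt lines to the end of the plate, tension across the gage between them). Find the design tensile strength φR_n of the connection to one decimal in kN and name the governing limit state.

307.4 kN (block shear governs)

Bolt shear: A_b = π(27)²/4 = 572.56 mm². φR_n = 0.75 × 469 × 572.56 × 4 × 1 = 805.6 kN.
Bearing (6 mm plate, F_u = 450 MPa): end bolts L_c = 56 − 30/2 = 41, R_n = min(1.2×41×6×450, 2.4×27×6×450) = 132.84 kN/bolt; interior L_c = 81 − 30 = 51, R_n = 165.24 kN/bolt. φR_n = 0.75 × (2×132.84 + 2×165.24) = 447.1 kN.
Block shear: shear path 2×[56+1×81] = 2×137 mm, A_gv = 1644, A_nv = 2×(137 − 1.5×32)×6 = 1068 mm²; tension across gage: (77 − 1×32)×6 = 270 mm². R_n = min(0.6×450×1068, 0.6×345×1644) + 1.0×450×270 = min(288.36, 340.31) + 121.5 = 409.86 kN. φR_n = 0.75 × 409.86 = 307.4 kN.
Governing: min(805.6, 447.1, 307.4) = 307.4 kN → block shear.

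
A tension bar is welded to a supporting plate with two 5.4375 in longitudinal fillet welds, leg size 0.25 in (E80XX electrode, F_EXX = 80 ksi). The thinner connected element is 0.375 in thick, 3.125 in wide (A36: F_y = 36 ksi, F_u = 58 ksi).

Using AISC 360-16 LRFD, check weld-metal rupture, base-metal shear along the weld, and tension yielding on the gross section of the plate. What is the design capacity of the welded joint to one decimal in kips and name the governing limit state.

38.0 kips (gross-section yield governs)

Weld metal: throat = 0.707×0.25 = 0.17675 in, L = 2×5.4375 = 10.875 in. φR_n = 0.75 × 0.6 × 80 × 0.17675 × 10.875 = 69.2 kips.
Base metal shear (0.375 in plate): yield φR_n = 1.0×0.6×36×0.375×10.875 = 88.1 kips; rupture φR_n = 0.75×0.6×58×0.375×10.875 = 106.4 kips; take 88.1 kips (yield).
Tension yield (gross): A_g = 3.125×0.375 = 1.1719 in². φR_n = 0.90 × 36 × 1.1719 = 38.0 kips.
Governing: min(69.2, 88.1, 38.0) = 38.0 kips → gross-section yield.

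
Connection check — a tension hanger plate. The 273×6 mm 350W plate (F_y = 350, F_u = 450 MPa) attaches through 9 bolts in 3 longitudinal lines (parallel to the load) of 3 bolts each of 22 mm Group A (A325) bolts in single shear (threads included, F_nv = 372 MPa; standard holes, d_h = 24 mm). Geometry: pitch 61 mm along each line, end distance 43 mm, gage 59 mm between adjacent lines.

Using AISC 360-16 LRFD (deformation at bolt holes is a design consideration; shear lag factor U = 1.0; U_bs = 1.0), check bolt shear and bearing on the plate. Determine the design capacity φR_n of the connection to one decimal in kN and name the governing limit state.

765.5 kN (bearing governs)

Bolt shear: A_b = π(22)²/4 = 380.13 mm². φR_n = 0.75 × 372 × 380.13 × 9 × 1 = 954.5 kN.
Bearing (6 mm plate, F_u = 450 MPa): end bolts L_c = 43 − 24/2 = 31, R_n = min(1.2×31×6×450, 2.4×22×6×450) = 100.44 kN/bolt; interior L_c = 61 − 24 = 37, R_n = 119.88 kN/bolt. φR_n = 0.75 × (3×100.44 + 6×119.88) = 765.5 kN.
Governing: min(954.5, 765.5) = 765.5 kN → bearing.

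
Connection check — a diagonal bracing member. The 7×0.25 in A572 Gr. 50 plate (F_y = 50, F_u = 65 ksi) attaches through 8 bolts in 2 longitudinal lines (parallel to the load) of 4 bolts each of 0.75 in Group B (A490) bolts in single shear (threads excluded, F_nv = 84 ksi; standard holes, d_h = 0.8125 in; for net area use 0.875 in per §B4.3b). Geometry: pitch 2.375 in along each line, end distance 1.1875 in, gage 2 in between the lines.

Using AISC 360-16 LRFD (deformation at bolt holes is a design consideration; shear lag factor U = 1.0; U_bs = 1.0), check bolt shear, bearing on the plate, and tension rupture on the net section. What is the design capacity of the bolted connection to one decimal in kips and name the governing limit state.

64.0 kips (net-section rupture governs)

Bolt shear: A_b = π(0.75)²/4 = 0.44179 in². φR_n = 0.75 × 84 × 0.44179 × 8 × 1 = 222.7 kips.
Bearing (0.25 in plate, F_u = 65 ksi): end bolts L_c = 1.1875 − 0.8125/2 = 0.78125, R_n = min(1.2×0.78125×0.25×65, 2.4×0.75×0.25×65) = 15.234 kips/bolt; interior L_c = 2.375 − 0.8125 = 1.5625, R_n = 29.25 kips/bolt. φR_n = 0.75 × (2×15.234 + 6×29.25) = 154.5 kips.
Tension rupture (net): A_n = (7 − 2×0.875)×0.25 = 1.3125 in² (U = 1.0, A_e = A_n). φR_n = 0.75 × 65 × 1.3125 = 64.0 kips.
Governing: min(222.7, 154.5, 64.0) = 64.0 kips → net-section rupture.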